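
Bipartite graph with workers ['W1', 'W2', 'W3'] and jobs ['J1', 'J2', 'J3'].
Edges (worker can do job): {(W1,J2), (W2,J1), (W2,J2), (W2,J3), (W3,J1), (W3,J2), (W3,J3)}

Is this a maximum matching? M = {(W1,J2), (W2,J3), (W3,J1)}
Yes, size 3 is maximum

Proposed matching has size 3.
Maximum matching size for this graph: 3.

This is a maximum matching.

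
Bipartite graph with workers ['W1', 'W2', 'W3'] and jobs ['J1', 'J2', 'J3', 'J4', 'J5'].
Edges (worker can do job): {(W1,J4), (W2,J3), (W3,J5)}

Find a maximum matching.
Matching: {(W1,J4), (W2,J3), (W3,J5)}

Maximum matching (size 3):
  W1 → J4
  W2 → J3
  W3 → J5

Each worker is assigned to at most one job, and each job to at most one worker.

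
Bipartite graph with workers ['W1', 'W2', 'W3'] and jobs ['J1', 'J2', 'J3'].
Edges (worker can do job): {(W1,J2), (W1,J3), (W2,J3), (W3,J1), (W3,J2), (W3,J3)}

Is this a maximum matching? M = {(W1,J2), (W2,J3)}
No, size 2 is not maximum

Proposed matching has size 2.
Maximum matching size for this graph: 3.

This is NOT maximum - can be improved to size 3.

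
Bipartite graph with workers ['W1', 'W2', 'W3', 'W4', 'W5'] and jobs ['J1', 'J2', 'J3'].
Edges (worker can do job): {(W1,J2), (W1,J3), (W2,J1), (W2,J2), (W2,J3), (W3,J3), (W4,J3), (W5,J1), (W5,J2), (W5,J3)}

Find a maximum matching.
Matching: {(W1,J2), (W3,J3), (W5,J1)}

Maximum matching (size 3):
  W1 → J2
  W3 → J3
  W5 → J1

Each worker is assigned to at most one job, and each job to at most one worker.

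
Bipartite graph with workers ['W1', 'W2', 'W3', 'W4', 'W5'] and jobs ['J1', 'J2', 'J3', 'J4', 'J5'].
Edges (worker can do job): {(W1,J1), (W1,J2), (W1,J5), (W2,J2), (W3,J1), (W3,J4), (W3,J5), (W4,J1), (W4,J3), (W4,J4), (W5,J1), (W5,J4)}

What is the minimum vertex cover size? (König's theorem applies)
Minimum vertex cover size = 5

By König's theorem: in bipartite graphs,
min vertex cover = max matching = 5

Maximum matching has size 5, so minimum vertex cover also has size 5.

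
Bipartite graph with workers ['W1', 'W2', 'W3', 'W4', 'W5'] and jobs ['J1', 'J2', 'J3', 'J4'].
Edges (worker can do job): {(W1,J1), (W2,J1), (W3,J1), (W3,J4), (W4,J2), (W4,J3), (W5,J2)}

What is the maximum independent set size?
Maximum independent set = 5

By König's theorem:
- Min vertex cover = Max matching = 4
- Max independent set = Total vertices - Min vertex cover
- Max independent set = 9 - 4 = 5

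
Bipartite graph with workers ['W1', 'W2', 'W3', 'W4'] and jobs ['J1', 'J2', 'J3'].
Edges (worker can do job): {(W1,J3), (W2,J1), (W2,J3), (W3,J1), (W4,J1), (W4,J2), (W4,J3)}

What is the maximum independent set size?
Maximum independent set = 4

By König's theorem:
- Min vertex cover = Max matching = 3
- Max independent set = Total vertices - Min vertex cover
- Max independent set = 7 - 3 = 4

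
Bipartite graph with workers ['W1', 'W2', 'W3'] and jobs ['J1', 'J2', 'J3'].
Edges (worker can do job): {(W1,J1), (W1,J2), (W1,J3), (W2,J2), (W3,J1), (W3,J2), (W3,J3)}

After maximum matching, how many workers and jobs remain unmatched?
Unmatched: 0 workers, 0 jobs

Maximum matching size: 3
Workers: 3 total, 3 matched, 0 unmatched
Jobs: 3 total, 3 matched, 0 unmatched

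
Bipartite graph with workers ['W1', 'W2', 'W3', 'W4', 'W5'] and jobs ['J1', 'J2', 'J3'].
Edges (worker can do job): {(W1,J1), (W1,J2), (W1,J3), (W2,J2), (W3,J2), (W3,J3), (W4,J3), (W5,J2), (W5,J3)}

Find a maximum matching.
Matching: {(W1,J1), (W3,J3), (W5,J2)}

Maximum matching (size 3):
  W1 → J1
  W3 → J3
  W5 → J2

Each worker is assigned to at most one job, and each job to at most one worker.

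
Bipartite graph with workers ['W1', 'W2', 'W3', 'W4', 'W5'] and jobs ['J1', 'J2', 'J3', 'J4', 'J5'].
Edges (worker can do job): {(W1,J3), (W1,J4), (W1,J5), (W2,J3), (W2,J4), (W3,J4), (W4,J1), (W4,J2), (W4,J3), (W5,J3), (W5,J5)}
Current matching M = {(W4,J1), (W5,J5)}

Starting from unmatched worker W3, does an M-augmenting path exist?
Yes: W3 → J4

An M-augmenting path alternates non-matching / matching edges, starting and ending at unmatched vertices.
Path: W3 → J4
(J4 is unmatched in M, so the path is augmenting.)
Flipping edges along this path would increase |M| from 2 to 3.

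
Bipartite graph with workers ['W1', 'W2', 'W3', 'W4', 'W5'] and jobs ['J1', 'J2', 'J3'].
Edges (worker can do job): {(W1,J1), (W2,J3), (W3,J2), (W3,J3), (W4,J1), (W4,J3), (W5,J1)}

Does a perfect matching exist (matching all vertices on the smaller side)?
Yes, perfect matching exists (size 3)

Perfect matching: {(W3,J2), (W4,J3), (W5,J1)}
All 3 vertices on the smaller side are matched.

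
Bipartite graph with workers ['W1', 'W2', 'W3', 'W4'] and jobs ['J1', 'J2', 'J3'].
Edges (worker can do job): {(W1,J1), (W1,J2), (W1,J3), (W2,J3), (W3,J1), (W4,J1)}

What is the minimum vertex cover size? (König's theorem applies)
Minimum vertex cover size = 3

By König's theorem: in bipartite graphs,
min vertex cover = max matching = 3

Maximum matching has size 3, so minimum vertex cover also has size 3.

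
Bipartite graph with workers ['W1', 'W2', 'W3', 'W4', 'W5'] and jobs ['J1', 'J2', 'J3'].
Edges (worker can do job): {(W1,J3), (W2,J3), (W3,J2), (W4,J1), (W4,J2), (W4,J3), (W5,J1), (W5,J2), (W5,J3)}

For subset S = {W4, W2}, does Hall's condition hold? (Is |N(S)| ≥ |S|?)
Yes: |N(S)| = 3, |S| = 2

Subset S = {W4, W2}
Neighbors N(S) = {J1, J2, J3}

|N(S)| = 3, |S| = 2
Hall's condition: |N(S)| ≥ |S| is satisfied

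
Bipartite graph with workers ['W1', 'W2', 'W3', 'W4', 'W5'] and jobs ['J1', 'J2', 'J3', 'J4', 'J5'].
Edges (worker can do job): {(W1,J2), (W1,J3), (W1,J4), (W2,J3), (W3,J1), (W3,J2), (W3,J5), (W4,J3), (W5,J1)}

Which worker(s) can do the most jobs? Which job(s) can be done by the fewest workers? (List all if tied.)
Most versatile: W1, W3 (3 jobs); Least covered: J4, J5 (1 workers)

Worker degrees (jobs they can do): W1:3, W2:1, W3:3, W4:1, W5:1
Job degrees (workers who can do it): J1:2, J2:2, J3:3, J4:1, J5:1

Maximum worker degree is 3, achieved by: W1, W3
Minimum job degree is 1, achieved by: J4, J5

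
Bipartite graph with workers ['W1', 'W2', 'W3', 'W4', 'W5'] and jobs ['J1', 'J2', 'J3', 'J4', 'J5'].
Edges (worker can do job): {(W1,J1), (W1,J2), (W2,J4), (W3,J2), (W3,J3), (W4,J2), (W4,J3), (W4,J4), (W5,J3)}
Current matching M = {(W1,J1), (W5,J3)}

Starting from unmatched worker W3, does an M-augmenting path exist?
Yes: W3 → J2

An M-augmenting path alternates non-matching / matching edges, starting and ending at unmatched vertices.
Path: W3 → J2
(J2 is unmatched in M, so the path is augmenting.)
Flipping edges along this path would increase |M| from 2 to 3.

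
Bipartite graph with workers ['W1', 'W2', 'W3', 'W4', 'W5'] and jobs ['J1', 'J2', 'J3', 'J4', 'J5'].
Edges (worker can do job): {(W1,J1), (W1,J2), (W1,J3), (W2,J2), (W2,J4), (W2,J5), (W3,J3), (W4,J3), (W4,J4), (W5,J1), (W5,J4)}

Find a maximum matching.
Matching: {(W1,J2), (W2,J5), (W3,J3), (W4,J4), (W5,J1)}

Maximum matching (size 5):
  W1 → J2
  W2 → J5
  W3 → J3
  W4 → J4
  W5 → J1

Each worker is assigned to at most one job, and each job to at most one worker.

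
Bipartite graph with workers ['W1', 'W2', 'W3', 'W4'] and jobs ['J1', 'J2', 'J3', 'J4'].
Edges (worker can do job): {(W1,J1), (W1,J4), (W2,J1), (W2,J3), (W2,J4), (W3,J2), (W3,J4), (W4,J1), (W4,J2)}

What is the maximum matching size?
Maximum matching size = 4

Maximum matching: {(W1,J1), (W2,J3), (W3,J4), (W4,J2)}
Size: 4

This assigns 4 workers to 4 distinct jobs.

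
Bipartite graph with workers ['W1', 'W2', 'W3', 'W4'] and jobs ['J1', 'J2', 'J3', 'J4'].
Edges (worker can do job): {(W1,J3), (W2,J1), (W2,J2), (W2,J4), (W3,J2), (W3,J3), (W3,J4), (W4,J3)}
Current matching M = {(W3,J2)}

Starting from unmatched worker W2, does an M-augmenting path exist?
Yes: W2 → J1

An M-augmenting path alternates non-matching / matching edges, starting and ending at unmatched vertices.
Path: W2 → J1
(J1 is unmatched in M, so the path is augmenting.)
Flipping edges along this path would increase |M| from 1 to 2.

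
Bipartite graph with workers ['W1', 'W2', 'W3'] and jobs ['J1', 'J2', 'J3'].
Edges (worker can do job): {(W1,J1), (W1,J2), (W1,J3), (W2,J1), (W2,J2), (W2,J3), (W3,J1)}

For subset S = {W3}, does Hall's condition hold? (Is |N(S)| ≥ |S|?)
Yes: |N(S)| = 1, |S| = 1

Subset S = {W3}
Neighbors N(S) = {J1}

|N(S)| = 1, |S| = 1
Hall's condition: |N(S)| ≥ |S| is satisfied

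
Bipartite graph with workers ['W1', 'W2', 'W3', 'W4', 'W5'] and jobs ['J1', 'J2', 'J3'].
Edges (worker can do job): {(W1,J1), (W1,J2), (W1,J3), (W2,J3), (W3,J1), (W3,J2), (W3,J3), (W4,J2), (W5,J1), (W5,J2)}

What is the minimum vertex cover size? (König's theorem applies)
Minimum vertex cover size = 3

By König's theorem: in bipartite graphs,
min vertex cover = max matching = 3

Maximum matching has size 3, so minimum vertex cover also has size 3.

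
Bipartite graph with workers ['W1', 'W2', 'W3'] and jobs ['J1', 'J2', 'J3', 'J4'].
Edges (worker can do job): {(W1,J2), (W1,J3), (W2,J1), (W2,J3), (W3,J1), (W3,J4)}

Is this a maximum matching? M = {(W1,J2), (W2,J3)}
No, size 2 is not maximum

Proposed matching has size 2.
Maximum matching size for this graph: 3.

This is NOT maximum - can be improved to size 3.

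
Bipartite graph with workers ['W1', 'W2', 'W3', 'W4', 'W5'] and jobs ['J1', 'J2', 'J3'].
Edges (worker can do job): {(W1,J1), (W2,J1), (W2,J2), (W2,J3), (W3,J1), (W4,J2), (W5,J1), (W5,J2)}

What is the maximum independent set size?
Maximum independent set = 5

By König's theorem:
- Min vertex cover = Max matching = 3
- Max independent set = Total vertices - Min vertex cover
- Max independent set = 8 - 3 = 5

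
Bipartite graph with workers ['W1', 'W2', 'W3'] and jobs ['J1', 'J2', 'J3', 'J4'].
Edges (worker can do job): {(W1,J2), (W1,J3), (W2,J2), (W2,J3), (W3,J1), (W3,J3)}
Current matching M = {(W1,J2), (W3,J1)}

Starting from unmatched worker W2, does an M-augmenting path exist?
Yes: W2 → J2 → W1 → J3

An M-augmenting path alternates non-matching / matching edges, starting and ending at unmatched vertices.
Path: W2 → J2 → W1 → J3
(J3 is unmatched in M, so the path is augmenting.)
Flipping edges along this path would increase |M| from 2 to 3.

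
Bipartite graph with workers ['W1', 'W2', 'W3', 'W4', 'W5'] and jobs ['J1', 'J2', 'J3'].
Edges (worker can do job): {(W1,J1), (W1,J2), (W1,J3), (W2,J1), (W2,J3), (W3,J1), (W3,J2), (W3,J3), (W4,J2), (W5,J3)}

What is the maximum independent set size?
Maximum independent set = 5

By König's theorem:
- Min vertex cover = Max matching = 3
- Max independent set = Total vertices - Min vertex cover
- Max independent set = 8 - 3 = 5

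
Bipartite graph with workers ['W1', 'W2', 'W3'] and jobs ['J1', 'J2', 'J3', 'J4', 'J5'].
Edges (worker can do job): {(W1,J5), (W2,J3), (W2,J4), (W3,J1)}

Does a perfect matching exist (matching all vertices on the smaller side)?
Yes, perfect matching exists (size 3)

Perfect matching: {(W1,J5), (W2,J4), (W3,J1)}
All 3 vertices on the smaller side are matched.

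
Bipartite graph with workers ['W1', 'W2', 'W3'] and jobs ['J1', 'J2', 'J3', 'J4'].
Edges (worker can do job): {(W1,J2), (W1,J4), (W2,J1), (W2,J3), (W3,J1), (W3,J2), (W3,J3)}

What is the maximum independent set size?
Maximum independent set = 4

By König's theorem:
- Min vertex cover = Max matching = 3
- Max independent set = Total vertices - Min vertex cover
- Max independent set = 7 - 3 = 4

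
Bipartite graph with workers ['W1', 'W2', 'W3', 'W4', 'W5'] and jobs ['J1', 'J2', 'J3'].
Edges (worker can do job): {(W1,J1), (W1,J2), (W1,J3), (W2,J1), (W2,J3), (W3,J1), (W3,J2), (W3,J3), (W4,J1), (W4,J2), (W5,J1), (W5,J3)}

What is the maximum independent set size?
Maximum independent set = 5

By König's theorem:
- Min vertex cover = Max matching = 3
- Max independent set = Total vertices - Min vertex cover
- Max independent set = 8 - 3 = 5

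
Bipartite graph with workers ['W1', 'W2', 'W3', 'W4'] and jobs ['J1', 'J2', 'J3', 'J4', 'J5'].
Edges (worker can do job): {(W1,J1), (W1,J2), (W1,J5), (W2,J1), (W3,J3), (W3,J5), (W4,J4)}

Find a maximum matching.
Matching: {(W1,J2), (W2,J1), (W3,J3), (W4,J4)}

Maximum matching (size 4):
  W1 → J2
  W2 → J1
  W3 → J3
  W4 → J4

Each worker is assigned to at most one job, and each job to at most one worker.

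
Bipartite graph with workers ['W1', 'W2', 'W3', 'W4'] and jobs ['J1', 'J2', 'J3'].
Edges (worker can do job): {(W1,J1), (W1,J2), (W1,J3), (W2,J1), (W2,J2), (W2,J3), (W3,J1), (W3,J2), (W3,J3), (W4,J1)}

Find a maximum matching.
Matching: {(W1,J3), (W3,J2), (W4,J1)}

Maximum matching (size 3):
  W1 → J3
  W3 → J2
  W4 → J1

Each worker is assigned to at most one job, and each job to at most one worker.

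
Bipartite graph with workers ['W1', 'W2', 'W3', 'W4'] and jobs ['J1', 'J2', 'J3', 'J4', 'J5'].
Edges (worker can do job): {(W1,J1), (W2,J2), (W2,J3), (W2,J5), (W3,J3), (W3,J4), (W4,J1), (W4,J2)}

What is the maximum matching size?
Maximum matching size = 4

Maximum matching: {(W1,J1), (W2,J5), (W3,J4), (W4,J2)}
Size: 4

This assigns 4 workers to 4 distinct jobs.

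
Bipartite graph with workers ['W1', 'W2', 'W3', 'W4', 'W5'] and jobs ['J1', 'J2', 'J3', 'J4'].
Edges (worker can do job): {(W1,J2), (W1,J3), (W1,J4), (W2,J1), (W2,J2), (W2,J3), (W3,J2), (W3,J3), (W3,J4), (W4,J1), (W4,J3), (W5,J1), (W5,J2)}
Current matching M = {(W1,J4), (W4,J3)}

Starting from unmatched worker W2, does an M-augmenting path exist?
Yes: W2 → J3 → W4 → J1

An M-augmenting path alternates non-matching / matching edges, starting and ending at unmatched vertices.
Path: W2 → J3 → W4 → J1
(J1 is unmatched in M, so the path is augmenting.)
Flipping edges along this path would increase |M| from 2 to 3.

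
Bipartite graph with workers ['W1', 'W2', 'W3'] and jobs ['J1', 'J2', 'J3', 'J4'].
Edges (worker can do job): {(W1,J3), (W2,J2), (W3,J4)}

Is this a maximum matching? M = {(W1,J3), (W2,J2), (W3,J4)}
Yes, size 3 is maximum

Proposed matching has size 3.
Maximum matching size for this graph: 3.

This is a maximum matching.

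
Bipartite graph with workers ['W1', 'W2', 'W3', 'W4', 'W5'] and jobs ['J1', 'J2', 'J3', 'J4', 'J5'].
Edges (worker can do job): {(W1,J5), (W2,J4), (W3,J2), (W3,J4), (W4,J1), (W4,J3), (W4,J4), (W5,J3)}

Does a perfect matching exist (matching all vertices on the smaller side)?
Yes, perfect matching exists (size 5)

Perfect matching: {(W1,J5), (W2,J4), (W3,J2), (W4,J1), (W5,J3)}
All 5 vertices on the smaller side are matched.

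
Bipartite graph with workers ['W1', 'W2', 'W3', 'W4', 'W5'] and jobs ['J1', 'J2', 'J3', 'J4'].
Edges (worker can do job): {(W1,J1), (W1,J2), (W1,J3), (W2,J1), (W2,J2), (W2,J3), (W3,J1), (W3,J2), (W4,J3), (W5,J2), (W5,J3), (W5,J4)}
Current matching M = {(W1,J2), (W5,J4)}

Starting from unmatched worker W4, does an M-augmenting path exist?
Yes: W4 → J3

An M-augmenting path alternates non-matching / matching edges, starting and ending at unmatched vertices.
Path: W4 → J3
(J3 is unmatched in M, so the path is augmenting.)
Flipping edges along this path would increase |M| from 2 to 3.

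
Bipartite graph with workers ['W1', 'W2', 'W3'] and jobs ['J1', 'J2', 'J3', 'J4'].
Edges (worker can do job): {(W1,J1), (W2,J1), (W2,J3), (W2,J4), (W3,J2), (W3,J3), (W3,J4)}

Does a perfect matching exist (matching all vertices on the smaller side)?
Yes, perfect matching exists (size 3)

Perfect matching: {(W1,J1), (W2,J4), (W3,J3)}
All 3 vertices on the smaller side are matched.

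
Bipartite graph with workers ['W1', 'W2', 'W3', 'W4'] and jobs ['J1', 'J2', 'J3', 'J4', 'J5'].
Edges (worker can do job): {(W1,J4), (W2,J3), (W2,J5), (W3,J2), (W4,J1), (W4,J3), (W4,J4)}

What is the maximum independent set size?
Maximum independent set = 5

By König's theorem:
- Min vertex cover = Max matching = 4
- Max independent set = Total vertices - Min vertex cover
- Max independent set = 9 - 4 = 5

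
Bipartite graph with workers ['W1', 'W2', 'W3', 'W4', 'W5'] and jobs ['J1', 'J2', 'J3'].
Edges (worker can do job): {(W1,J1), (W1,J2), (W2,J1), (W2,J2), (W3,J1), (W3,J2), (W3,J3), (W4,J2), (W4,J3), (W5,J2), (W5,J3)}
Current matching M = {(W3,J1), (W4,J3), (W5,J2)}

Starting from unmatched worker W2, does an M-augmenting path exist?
No augmenting path from W2

Alternating search from W2 reaches jobs: {J1, J2, J3}.
Every reachable job is already matched in M, and following those matched edges back to workers exposes no further unvisited jobs.
No M-augmenting path from W2 exists.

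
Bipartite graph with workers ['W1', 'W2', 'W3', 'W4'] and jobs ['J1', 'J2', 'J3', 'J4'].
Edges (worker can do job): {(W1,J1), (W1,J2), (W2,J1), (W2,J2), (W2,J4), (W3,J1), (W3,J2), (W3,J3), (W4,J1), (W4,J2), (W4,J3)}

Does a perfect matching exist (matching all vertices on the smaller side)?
Yes, perfect matching exists (size 4)

Perfect matching: {(W1,J2), (W2,J4), (W3,J3), (W4,J1)}
All 4 vertices on the smaller side are matched.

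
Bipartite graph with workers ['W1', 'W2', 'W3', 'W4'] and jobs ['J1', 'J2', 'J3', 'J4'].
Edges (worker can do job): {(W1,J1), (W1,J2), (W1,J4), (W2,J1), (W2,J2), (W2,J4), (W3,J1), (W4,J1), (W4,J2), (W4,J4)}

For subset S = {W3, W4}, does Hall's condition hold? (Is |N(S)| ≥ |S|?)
Yes: |N(S)| = 3, |S| = 2

Subset S = {W3, W4}
Neighbors N(S) = {J1, J2, J4}

|N(S)| = 3, |S| = 2
Hall's condition: |N(S)| ≥ |S| is satisfied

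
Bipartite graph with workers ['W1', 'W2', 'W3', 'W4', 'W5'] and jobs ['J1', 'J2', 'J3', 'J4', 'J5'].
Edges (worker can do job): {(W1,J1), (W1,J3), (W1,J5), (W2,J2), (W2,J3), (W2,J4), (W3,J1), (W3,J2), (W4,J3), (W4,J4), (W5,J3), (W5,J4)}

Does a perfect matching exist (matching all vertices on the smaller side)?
Yes, perfect matching exists (size 5)

Perfect matching: {(W1,J5), (W2,J2), (W3,J1), (W4,J3), (W5,J4)}
All 5 vertices on the smaller side are matched.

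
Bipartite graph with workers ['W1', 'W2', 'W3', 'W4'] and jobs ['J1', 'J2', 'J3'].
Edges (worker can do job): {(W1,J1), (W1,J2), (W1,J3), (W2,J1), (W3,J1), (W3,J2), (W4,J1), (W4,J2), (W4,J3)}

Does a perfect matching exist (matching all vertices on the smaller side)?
Yes, perfect matching exists (size 3)

Perfect matching: {(W1,J3), (W3,J1), (W4,J2)}
All 3 vertices on the smaller side are matched.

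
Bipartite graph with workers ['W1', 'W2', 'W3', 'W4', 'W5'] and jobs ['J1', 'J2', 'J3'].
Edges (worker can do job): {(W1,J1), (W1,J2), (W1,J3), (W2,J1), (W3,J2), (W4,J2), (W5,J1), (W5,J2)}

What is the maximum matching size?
Maximum matching size = 3

Maximum matching: {(W1,J3), (W3,J2), (W5,J1)}
Size: 3

This assigns 3 workers to 3 distinct jobs.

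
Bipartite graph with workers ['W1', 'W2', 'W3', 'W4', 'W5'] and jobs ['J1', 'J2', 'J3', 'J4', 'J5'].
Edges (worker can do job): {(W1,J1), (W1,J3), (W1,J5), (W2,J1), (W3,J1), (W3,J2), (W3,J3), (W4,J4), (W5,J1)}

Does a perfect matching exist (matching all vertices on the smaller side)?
No, maximum matching has size 4 < 5

Maximum matching has size 4, need 5 for perfect matching.
Unmatched workers: ['W2']
Unmatched jobs: ['J2']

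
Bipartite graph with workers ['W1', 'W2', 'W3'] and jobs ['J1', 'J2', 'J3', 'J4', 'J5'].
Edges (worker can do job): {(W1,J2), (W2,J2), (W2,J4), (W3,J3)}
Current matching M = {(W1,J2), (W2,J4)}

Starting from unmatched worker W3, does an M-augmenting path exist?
Yes: W3 → J3

An M-augmenting path alternates non-matching / matching edges, starting and ending at unmatched vertices.
Path: W3 → J3
(J3 is unmatched in M, so the path is augmenting.)
Flipping edges along this path would increase |M| from 2 to 3.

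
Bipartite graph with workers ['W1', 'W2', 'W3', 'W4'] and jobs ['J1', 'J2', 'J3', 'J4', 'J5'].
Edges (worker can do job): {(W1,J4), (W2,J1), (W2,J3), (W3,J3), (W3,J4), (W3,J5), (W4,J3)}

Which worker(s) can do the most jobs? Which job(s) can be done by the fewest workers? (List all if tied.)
Most versatile: W3 (3 jobs); Least covered: J2 (0 workers)

Worker degrees (jobs they can do): W1:1, W2:2, W3:3, W4:1
Job degrees (workers who can do it): J1:1, J2:0, J3:3, J4:2, J5:1

Maximum worker degree is 3, achieved by: W3
Minimum job degree is 0, achieved by: J2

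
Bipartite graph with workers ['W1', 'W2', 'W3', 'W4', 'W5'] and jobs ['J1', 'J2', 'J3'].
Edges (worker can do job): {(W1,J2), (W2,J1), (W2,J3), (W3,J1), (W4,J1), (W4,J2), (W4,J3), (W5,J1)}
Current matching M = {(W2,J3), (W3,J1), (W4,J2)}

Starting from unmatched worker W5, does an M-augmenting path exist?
No augmenting path from W5

Alternating search from W5 reaches jobs: {J1}.
Every reachable job is already matched in M, and following those matched edges back to workers exposes no further unvisited jobs.
No M-augmenting path from W5 exists.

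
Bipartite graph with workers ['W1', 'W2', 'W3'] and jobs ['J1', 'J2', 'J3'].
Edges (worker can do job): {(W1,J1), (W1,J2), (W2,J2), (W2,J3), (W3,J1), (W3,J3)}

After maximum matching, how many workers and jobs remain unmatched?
Unmatched: 0 workers, 0 jobs

Maximum matching size: 3
Workers: 3 total, 3 matched, 0 unmatched
Jobs: 3 total, 3 matched, 0 unmatched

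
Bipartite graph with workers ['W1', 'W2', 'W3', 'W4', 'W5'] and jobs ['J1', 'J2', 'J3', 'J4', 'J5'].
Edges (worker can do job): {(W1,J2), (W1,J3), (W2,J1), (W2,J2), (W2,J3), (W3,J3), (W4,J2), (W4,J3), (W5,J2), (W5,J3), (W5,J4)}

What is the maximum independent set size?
Maximum independent set = 6

By König's theorem:
- Min vertex cover = Max matching = 4
- Max independent set = Total vertices - Min vertex cover
- Max independent set = 10 - 4 = 6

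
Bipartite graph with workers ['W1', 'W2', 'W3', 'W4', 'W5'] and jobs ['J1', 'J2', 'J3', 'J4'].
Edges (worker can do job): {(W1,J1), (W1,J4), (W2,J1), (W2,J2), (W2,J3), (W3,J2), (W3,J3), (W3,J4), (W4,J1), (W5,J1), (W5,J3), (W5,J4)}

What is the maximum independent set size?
Maximum independent set = 5

By König's theorem:
- Min vertex cover = Max matching = 4
- Max independent set = Total vertices - Min vertex cover
- Max independent set = 9 - 4 = 5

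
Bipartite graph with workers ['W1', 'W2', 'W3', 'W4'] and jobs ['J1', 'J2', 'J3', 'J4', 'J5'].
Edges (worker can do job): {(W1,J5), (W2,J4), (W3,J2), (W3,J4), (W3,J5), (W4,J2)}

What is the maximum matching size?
Maximum matching size = 3

Maximum matching: {(W1,J5), (W3,J4), (W4,J2)}
Size: 3

This assigns 3 workers to 3 distinct jobs.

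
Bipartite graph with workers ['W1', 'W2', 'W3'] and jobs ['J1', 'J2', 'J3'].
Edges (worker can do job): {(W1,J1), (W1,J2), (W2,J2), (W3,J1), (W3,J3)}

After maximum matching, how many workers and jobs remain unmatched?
Unmatched: 0 workers, 0 jobs

Maximum matching size: 3
Workers: 3 total, 3 matched, 0 unmatched
Jobs: 3 total, 3 matched, 0 unmatched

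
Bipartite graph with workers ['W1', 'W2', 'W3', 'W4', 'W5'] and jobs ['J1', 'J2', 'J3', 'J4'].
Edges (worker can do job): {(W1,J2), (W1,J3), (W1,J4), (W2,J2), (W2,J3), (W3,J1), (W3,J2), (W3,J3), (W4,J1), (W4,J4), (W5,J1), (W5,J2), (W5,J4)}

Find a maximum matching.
Matching: {(W1,J3), (W3,J2), (W4,J1), (W5,J4)}

Maximum matching (size 4):
  W1 → J3
  W3 → J2
  W4 → J1
  W5 → J4

Each worker is assigned to at most one job, and each job to at most one worker.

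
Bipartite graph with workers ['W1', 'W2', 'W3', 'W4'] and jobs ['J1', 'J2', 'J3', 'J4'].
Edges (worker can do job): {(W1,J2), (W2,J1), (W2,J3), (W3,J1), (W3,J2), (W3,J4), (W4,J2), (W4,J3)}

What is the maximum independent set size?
Maximum independent set = 4

By König's theorem:
- Min vertex cover = Max matching = 4
- Max independent set = Total vertices - Min vertex cover
- Max independent set = 8 - 4 = 4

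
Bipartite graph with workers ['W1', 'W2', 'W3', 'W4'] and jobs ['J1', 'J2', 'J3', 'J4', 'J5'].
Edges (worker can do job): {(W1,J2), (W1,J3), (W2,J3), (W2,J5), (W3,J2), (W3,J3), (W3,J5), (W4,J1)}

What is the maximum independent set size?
Maximum independent set = 5

By König's theorem:
- Min vertex cover = Max matching = 4
- Max independent set = Total vertices - Min vertex cover
- Max independent set = 9 - 4 = 5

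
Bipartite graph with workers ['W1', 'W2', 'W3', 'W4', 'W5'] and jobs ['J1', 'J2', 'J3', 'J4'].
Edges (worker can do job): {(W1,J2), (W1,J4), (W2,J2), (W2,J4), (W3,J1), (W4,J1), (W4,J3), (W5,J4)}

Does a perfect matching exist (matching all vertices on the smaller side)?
Yes, perfect matching exists (size 4)

Perfect matching: {(W1,J2), (W3,J1), (W4,J3), (W5,J4)}
All 4 vertices on the smaller side are matched.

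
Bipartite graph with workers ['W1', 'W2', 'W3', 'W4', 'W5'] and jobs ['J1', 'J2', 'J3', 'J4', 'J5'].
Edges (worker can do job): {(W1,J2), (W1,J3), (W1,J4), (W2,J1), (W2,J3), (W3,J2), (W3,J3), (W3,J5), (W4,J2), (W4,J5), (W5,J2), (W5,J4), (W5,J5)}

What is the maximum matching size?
Maximum matching size = 5

Maximum matching: {(W1,J4), (W2,J1), (W3,J3), (W4,J2), (W5,J5)}
Size: 5

This assigns 5 workers to 5 distinct jobs.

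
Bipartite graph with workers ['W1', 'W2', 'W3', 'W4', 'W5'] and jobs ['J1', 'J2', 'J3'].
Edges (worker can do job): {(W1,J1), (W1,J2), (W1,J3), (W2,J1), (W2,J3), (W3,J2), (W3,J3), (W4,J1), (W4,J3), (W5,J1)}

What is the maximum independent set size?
Maximum independent set = 5

By König's theorem:
- Min vertex cover = Max matching = 3
- Max independent set = Total vertices - Min vertex cover
- Max independent set = 8 - 3 = 5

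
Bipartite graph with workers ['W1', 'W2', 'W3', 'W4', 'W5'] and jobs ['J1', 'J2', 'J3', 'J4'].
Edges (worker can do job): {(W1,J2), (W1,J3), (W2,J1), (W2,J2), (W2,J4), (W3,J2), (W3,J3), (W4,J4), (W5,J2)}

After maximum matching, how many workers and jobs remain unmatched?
Unmatched: 1 workers, 0 jobs

Maximum matching size: 4
Workers: 5 total, 4 matched, 1 unmatched
Jobs: 4 total, 4 matched, 0 unmatched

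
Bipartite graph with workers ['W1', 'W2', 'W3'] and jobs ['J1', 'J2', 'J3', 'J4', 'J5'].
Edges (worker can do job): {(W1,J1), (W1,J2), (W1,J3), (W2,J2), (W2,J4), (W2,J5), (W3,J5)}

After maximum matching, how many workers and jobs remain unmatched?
Unmatched: 0 workers, 2 jobs

Maximum matching size: 3
Workers: 3 total, 3 matched, 0 unmatched
Jobs: 5 total, 3 matched, 2 unmatched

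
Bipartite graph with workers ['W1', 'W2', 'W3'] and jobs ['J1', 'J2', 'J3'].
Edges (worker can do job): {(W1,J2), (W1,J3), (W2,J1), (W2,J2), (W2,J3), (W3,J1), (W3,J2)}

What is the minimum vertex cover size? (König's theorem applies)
Minimum vertex cover size = 3

By König's theorem: in bipartite graphs,
min vertex cover = max matching = 3

Maximum matching has size 3, so minimum vertex cover also has size 3.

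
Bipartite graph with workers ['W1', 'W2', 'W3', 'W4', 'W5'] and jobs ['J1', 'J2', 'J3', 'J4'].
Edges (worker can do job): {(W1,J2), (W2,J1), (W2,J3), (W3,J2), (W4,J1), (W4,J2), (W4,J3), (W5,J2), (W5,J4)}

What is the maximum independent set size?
Maximum independent set = 5

By König's theorem:
- Min vertex cover = Max matching = 4
- Max independent set = Total vertices - Min vertex cover
- Max independent set = 9 - 4 = 5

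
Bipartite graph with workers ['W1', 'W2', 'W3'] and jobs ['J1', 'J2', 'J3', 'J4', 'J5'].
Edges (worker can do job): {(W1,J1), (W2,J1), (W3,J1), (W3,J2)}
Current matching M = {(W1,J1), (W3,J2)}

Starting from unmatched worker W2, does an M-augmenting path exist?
No augmenting path from W2

Alternating search from W2 reaches jobs: {J1}.
Every reachable job is already matched in M, and following those matched edges back to workers exposes no further unvisited jobs.
No M-augmenting path from W2 exists.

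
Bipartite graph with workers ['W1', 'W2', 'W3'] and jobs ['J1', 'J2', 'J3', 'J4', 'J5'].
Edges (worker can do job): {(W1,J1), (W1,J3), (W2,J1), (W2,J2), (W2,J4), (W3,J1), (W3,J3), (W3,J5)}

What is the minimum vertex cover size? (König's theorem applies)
Minimum vertex cover size = 3

By König's theorem: in bipartite graphs,
min vertex cover = max matching = 3

Maximum matching has size 3, so minimum vertex cover also has size 3.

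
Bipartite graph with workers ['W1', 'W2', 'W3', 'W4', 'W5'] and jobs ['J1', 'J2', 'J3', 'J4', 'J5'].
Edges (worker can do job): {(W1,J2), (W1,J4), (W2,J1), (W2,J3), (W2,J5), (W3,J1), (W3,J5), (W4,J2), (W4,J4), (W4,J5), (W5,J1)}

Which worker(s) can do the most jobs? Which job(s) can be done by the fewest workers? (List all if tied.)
Most versatile: W2, W4 (3 jobs); Least covered: J3 (1 workers)

Worker degrees (jobs they can do): W1:2, W2:3, W3:2, W4:3, W5:1
Job degrees (workers who can do it): J1:3, J2:2, J3:1, J4:2, J5:3

Maximum worker degree is 3, achieved by: W2, W4
Minimum job degree is 1, achieved by: J3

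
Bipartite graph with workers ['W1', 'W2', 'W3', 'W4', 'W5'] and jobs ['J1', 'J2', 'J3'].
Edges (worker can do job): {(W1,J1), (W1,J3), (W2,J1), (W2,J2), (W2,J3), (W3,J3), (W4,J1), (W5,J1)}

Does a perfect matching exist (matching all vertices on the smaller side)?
Yes, perfect matching exists (size 3)

Perfect matching: {(W2,J2), (W3,J3), (W5,J1)}
All 3 vertices on the smaller side are matched.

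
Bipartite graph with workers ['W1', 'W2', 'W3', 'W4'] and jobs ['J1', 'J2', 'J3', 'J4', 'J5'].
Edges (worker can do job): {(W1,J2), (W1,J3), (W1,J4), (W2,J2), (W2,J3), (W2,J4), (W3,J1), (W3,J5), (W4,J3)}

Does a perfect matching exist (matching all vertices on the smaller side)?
Yes, perfect matching exists (size 4)

Perfect matching: {(W1,J2), (W2,J4), (W3,J5), (W4,J3)}
All 4 vertices on the smaller side are matched.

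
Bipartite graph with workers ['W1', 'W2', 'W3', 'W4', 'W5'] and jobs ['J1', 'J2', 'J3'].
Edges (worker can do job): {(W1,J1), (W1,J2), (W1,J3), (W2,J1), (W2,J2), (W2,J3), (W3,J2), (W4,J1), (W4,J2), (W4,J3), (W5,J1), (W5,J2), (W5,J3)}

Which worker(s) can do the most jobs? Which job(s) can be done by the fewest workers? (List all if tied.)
Most versatile: W1, W2, W4, W5 (3 jobs); Least covered: J1, J3 (4 workers)

Worker degrees (jobs they can do): W1:3, W2:3, W3:1, W4:3, W5:3
Job degrees (workers who can do it): J1:4, J2:5, J3:4

Maximum worker degree is 3, achieved by: W1, W2, W4, W5
Minimum job degree is 4, achieved by: J1, J3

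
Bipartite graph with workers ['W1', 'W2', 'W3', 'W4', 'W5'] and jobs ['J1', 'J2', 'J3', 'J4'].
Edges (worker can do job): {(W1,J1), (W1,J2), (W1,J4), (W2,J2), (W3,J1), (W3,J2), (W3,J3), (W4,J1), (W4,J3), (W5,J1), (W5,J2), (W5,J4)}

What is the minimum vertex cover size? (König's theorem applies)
Minimum vertex cover size = 4

By König's theorem: in bipartite graphs,
min vertex cover = max matching = 4

Maximum matching has size 4, so minimum vertex cover also has size 4.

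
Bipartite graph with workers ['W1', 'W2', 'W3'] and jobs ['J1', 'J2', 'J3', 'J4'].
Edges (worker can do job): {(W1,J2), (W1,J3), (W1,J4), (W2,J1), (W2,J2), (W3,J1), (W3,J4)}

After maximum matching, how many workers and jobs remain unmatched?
Unmatched: 0 workers, 1 jobs

Maximum matching size: 3
Workers: 3 total, 3 matched, 0 unmatched
Jobs: 4 total, 3 matched, 1 unmatched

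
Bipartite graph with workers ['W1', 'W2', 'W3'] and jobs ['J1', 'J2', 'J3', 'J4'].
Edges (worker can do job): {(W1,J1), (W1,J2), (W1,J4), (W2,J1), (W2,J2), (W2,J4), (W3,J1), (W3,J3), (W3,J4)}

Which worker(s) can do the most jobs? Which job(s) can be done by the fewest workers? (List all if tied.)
Most versatile: W1, W2, W3 (3 jobs); Least covered: J3 (1 workers)

Worker degrees (jobs they can do): W1:3, W2:3, W3:3
Job degrees (workers who can do it): J1:3, J2:2, J3:1, J4:3

Maximum worker degree is 3, achieved by: W1, W2, W3
Minimum job degree is 1, achieved by: J3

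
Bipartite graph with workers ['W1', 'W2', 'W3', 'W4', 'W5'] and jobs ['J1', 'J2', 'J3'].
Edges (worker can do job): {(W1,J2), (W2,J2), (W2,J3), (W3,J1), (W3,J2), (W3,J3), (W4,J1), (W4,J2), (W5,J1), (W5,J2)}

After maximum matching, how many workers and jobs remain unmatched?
Unmatched: 2 workers, 0 jobs

Maximum matching size: 3
Workers: 5 total, 3 matched, 2 unmatched
Jobs: 3 total, 3 matched, 0 unmatched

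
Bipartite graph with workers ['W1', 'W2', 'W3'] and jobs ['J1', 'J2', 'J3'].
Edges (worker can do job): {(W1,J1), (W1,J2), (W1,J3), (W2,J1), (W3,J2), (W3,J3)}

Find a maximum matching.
Matching: {(W1,J3), (W2,J1), (W3,J2)}

Maximum matching (size 3):
  W1 → J3
  W2 → J1
  W3 → J2

Each worker is assigned to at most one job, and each job to at most one worker.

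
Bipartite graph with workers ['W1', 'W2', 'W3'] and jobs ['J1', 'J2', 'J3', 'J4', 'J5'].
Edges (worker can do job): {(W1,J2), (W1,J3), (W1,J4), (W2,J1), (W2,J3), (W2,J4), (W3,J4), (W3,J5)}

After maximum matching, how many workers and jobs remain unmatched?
Unmatched: 0 workers, 2 jobs

Maximum matching size: 3
Workers: 3 total, 3 matched, 0 unmatched
Jobs: 5 total, 3 matched, 2 unmatched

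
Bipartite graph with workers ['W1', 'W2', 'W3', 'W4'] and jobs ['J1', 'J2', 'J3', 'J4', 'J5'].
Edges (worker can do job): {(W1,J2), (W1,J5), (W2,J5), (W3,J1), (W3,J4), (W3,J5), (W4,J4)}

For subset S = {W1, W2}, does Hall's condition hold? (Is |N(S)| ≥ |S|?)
Yes: |N(S)| = 2, |S| = 2

Subset S = {W1, W2}
Neighbors N(S) = {J2, J5}

|N(S)| = 2, |S| = 2
Hall's condition: |N(S)| ≥ |S| is satisfied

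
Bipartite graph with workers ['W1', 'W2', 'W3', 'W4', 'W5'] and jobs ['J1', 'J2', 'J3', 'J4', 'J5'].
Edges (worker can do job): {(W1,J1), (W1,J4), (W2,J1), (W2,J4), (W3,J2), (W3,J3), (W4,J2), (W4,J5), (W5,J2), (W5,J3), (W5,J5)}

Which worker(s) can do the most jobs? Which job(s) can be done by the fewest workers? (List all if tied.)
Most versatile: W5 (3 jobs); Least covered: J1, J3, J4, J5 (2 workers)

Worker degrees (jobs they can do): W1:2, W2:2, W3:2, W4:2, W5:3
Job degrees (workers who can do it): J1:2, J2:3, J3:2, J4:2, J5:2

Maximum worker degree is 3, achieved by: W5
Minimum job degree is 2, achieved by: J1, J3, J4, J5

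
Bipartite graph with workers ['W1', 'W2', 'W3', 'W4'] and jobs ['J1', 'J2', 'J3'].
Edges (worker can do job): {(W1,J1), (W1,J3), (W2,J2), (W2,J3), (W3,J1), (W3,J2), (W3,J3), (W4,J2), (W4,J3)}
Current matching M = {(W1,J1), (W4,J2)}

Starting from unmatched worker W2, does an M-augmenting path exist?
Yes: W2 → J2 → W4 → J3

An M-augmenting path alternates non-matching / matching edges, starting and ending at unmatched vertices.
Path: W2 → J2 → W4 → J3
(J3 is unmatched in M, so the path is augmenting.)
Flipping edges along this path would increase |M| from 2 to 3.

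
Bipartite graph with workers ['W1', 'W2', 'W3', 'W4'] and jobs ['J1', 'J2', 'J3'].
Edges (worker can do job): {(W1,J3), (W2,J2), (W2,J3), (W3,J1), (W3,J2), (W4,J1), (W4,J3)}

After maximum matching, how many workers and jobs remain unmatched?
Unmatched: 1 workers, 0 jobs

Maximum matching size: 3
Workers: 4 total, 3 matched, 1 unmatched
Jobs: 3 total, 3 matched, 0 unmatched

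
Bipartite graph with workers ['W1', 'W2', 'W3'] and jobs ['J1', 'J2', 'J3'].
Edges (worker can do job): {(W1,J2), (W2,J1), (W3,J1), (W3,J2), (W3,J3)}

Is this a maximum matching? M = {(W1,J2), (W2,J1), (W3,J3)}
Yes, size 3 is maximum

Proposed matching has size 3.
Maximum matching size for this graph: 3.

This is a maximum matching.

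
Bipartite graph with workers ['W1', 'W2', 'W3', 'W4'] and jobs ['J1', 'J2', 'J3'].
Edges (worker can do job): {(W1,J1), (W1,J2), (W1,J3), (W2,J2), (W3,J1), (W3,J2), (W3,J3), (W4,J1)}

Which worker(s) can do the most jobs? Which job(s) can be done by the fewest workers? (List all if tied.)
Most versatile: W1, W3 (3 jobs); Least covered: J3 (2 workers)

Worker degrees (jobs they can do): W1:3, W2:1, W3:3, W4:1
Job degrees (workers who can do it): J1:3, J2:3, J3:2

Maximum worker degree is 3, achieved by: W1, W3
Minimum job degree is 2, achieved by: J3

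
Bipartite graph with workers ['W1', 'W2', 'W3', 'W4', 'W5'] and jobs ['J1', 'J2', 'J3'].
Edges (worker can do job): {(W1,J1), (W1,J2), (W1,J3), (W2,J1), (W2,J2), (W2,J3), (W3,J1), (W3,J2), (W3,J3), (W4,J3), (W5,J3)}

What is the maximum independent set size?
Maximum independent set = 5

By König's theorem:
- Min vertex cover = Max matching = 3
- Max independent set = Total vertices - Min vertex cover
- Max independent set = 8 - 3 = 5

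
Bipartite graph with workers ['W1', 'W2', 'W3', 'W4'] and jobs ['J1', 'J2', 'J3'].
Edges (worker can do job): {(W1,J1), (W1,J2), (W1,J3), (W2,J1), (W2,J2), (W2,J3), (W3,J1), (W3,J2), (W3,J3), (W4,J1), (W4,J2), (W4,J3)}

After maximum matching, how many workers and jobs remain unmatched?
Unmatched: 1 workers, 0 jobs

Maximum matching size: 3
Workers: 4 total, 3 matched, 1 unmatched
Jobs: 3 total, 3 matched, 0 unmatched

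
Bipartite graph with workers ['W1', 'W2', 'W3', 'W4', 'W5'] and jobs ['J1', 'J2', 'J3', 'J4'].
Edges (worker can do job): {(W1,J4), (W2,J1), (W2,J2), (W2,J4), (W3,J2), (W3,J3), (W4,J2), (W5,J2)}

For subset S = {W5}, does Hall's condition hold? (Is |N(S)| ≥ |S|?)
Yes: |N(S)| = 1, |S| = 1

Subset S = {W5}
Neighbors N(S) = {J2}

|N(S)| = 1, |S| = 1
Hall's condition: |N(S)| ≥ |S| is satisfied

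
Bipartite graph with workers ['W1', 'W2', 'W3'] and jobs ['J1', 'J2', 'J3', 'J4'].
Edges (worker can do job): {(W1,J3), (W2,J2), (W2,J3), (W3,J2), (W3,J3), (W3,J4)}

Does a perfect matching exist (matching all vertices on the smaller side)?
Yes, perfect matching exists (size 3)

Perfect matching: {(W1,J3), (W2,J2), (W3,J4)}
All 3 vertices on the smaller side are matched.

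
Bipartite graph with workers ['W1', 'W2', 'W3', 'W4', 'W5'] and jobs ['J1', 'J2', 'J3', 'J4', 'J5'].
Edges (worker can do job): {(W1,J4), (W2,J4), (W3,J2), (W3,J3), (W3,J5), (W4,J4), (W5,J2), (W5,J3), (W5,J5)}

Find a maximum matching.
Matching: {(W3,J3), (W4,J4), (W5,J5)}

Maximum matching (size 3):
  W3 → J3
  W4 → J4
  W5 → J5

Each worker is assigned to at most one job, and each job to at most one worker.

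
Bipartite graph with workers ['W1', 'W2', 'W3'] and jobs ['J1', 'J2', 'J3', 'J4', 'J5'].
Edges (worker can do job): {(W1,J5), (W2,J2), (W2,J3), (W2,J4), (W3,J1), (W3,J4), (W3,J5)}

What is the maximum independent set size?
Maximum independent set = 5

By König's theorem:
- Min vertex cover = Max matching = 3
- Max independent set = Total vertices - Min vertex cover
- Max independent set = 8 - 3 = 5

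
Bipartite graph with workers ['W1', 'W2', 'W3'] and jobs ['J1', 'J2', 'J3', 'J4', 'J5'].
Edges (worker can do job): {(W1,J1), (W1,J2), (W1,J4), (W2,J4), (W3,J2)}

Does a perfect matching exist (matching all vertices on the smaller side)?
Yes, perfect matching exists (size 3)

Perfect matching: {(W1,J1), (W2,J4), (W3,J2)}
All 3 vertices on the smaller side are matched.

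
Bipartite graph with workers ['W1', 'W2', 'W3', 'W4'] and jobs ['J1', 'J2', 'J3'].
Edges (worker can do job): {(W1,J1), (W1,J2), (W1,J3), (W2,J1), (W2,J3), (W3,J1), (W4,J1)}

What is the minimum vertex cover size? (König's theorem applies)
Minimum vertex cover size = 3

By König's theorem: in bipartite graphs,
min vertex cover = max matching = 3

Maximum matching has size 3, so minimum vertex cover also has size 3.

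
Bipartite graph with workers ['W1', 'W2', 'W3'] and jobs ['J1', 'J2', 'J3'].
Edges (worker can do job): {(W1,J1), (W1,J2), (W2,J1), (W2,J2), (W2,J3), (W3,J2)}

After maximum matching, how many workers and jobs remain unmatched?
Unmatched: 0 workers, 0 jobs

Maximum matching size: 3
Workers: 3 total, 3 matched, 0 unmatched
Jobs: 3 total, 3 matched, 0 unmatched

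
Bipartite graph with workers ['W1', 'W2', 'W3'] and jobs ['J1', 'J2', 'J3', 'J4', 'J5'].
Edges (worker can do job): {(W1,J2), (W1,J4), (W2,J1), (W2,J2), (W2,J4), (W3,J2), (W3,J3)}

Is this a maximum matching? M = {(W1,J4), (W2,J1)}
No, size 2 is not maximum

Proposed matching has size 2.
Maximum matching size for this graph: 3.

This is NOT maximum - can be improved to size 3.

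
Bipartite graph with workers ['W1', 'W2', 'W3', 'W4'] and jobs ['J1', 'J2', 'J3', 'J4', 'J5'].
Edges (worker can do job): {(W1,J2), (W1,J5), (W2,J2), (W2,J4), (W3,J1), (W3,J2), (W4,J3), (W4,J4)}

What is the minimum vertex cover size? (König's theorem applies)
Minimum vertex cover size = 4

By König's theorem: in bipartite graphs,
min vertex cover = max matching = 4

Maximum matching has size 4, so minimum vertex cover also has size 4.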